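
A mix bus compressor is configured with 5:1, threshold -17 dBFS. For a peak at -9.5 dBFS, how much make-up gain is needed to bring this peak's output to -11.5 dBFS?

4 dB

Overshoot 7.5 dB → 7.5/5 = 1.5 dB after compression, so the compressed level is -17 + 1.5 = -15.5 dBFS.
Make-up = target − compressed = -11.5 − (-15.5) = 4 dB.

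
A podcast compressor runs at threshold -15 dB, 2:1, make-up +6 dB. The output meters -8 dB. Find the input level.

-13 dB

Stripping the +6 dB make-up gives -14 dB at the gain stage.
That's 1 dB above the -15 dB threshold.
Undo the ratio: input overshoot = 1 × 2 = 2 dB, giving input = -13 dB.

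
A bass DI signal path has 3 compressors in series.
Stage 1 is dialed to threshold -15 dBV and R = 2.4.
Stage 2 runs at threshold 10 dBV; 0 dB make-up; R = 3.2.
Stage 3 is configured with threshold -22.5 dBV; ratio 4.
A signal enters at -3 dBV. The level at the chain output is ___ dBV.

-19.375 dBV

Stage 1: -3 dBV is 12 dB over -15 dBV; at 2.4:1 that becomes 5 dB over, giving -10 dBV.
Stage 2: -10 dBV is at or below the 10 dBV threshold — no compression; output -10 dBV.
Stage 3: -10 dBV is 12.5 dB over -22.5 dBV; at 4:1 that becomes 3.125 dB over, giving -19.375 dBV.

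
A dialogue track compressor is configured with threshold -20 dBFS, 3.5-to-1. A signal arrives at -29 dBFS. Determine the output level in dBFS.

-29 dBFS is 9 dB below the -20 dBFS threshold, so no gain reduction is applied.
Output = input = -29 dBFS.

-29 dBFS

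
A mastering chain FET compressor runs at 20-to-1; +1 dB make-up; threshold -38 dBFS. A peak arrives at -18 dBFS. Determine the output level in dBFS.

-18 dBFS sits 20 dB over threshold.
At 20:1 the overshoot is divided by 20, leaving 1 dB above threshold.
So the level is -38 + 1 = -37 dBFS; make-up adds 1 dB, giving -36 dBFS.

-36 dBFS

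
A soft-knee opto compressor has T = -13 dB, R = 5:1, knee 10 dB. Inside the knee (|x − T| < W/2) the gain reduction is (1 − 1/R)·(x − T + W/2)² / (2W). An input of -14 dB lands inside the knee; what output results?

-14.64 dB

x − T + W/2 = -14 − (-13) + 5 = 4.
GR = (1 − 1/5) × 4² / 20 = 0.8 × 16 / 20 = 0.64 dB.
Output = -14 − 0.64 = -14.64 dB.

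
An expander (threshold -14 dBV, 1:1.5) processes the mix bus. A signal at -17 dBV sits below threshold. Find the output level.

Below threshold, a 1:1.5 expander applies gain = (1.5−1)×(T − x) of attenuation.
(1.5−1) × 3 = 1.5 dB, so output = -17 − 1.5 = -18.5 dBV.

-18.5 dBV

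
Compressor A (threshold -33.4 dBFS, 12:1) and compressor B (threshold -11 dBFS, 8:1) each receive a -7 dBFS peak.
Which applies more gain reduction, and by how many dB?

A: GR = 26.4 − 26.4/12 = 24.2 dB.
B: GR = 4 − 4/8 = 3.5 dB.
Difference: 20.7 dB in favour of A.

A, by 20.7 dB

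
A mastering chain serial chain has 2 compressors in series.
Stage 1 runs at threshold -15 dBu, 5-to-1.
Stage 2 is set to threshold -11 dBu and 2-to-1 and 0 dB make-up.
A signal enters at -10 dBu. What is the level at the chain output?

-14 dBu

Stage 1: -10 dBu is 5 dB over -15 dBu; at 5:1 that becomes 1 dB over, giving -14 dBu.
Stage 2: -14 dBu is at or below the -11 dBu threshold — no compression; output -14 dBu.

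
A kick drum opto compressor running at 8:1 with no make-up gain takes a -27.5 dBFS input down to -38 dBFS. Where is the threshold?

-39.5 dBFS

Gain reduction = -27.5 − (-38) = 10.5 dB; output overshoot = GR / (R − 1) = 10.5 / 7 = 1.5 dB.
Threshold = output − output overshoot = -38 − 1.5 = -39.5 dBFS.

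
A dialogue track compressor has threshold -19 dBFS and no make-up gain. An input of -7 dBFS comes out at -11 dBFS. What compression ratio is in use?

1.5:1

Input overshoot = -7 − (-19) = 12 dB; output overshoot = -11 − (-19) = 8 dB.
Ratio = 12 / 8 = 1.5.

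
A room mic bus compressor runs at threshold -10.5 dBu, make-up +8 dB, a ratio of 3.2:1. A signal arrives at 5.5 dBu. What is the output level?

5.5 dBu sits 16 dB over threshold.
3.2:1 compression reduces that to 16/3.2 = 5 dB over.
Output = -10.5 + 5 = -5.5 dBu; make-up adds 8 dB, giving 2.5 dBu.

2.5 dBu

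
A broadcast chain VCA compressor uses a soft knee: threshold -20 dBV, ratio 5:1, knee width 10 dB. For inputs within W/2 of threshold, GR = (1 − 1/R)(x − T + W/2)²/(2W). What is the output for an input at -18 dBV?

x − T + W/2 = -18 − (-20) + 5 = 7.
GR = (1 − 1/5) × 7² / 20 = 0.8 × 49 / 20 = 1.96 dB.
Output = -18 − 1.96 = -19.96 dBV.

-19.96 dBV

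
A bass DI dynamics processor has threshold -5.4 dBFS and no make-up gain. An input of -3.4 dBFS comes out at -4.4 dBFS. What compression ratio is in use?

2:1

Input overshoot = -3.4 − (-5.4) = 2 dB; output overshoot = -4.4 − (-5.4) = 1 dB.
Ratio = 2 / 1 = 2.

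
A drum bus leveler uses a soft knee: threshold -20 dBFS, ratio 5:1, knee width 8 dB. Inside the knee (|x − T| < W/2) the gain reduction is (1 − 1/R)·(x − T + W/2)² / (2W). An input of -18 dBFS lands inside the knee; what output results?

x − T + W/2 = -18 − (-20) + 4 = 6.
GR = (1 − 1/5) × 6² / 16 = 0.8 × 36 / 16 = 1.8 dB.
Output = -18 − 1.8 = -19.8 dBFS.

-19.8 dBFS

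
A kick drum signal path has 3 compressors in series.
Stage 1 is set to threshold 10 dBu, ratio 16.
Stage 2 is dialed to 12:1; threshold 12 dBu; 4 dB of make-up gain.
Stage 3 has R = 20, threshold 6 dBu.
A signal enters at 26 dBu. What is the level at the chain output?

Stage 1: 26 dBu is 16 dB over 10 dBu; at 16:1 that becomes 1 dB over, giving 11 dBu.
Stage 2: 11 dBu ≤ 12 dBu, so stage 2 doesn't engage; make-up brings it to 15 dBu.
Stage 3: 15 dBu is 9 dB over 6 dBu; at 20:1 that becomes 0.45 dB over, giving 6.45 dBu.

6.45 dBu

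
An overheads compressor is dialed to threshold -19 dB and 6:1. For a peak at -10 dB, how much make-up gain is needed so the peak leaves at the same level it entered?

7.5 dB

Without make-up, output = threshold + overshoot/6 = -19 + 1.5 = -17.5 dB.
Gap to target: 7.5 dB.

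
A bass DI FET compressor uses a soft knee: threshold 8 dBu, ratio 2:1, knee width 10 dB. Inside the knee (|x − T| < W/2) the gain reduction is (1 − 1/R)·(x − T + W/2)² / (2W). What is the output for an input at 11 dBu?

9.4 dBu

x − T + W/2 = 11 − 8 + 5 = 8.
GR = (1 − 1/2) × 8² / 20 = 0.5 × 64 / 20 = 1.6 dB.
Output = 11 − 1.6 = 9.4 dBu.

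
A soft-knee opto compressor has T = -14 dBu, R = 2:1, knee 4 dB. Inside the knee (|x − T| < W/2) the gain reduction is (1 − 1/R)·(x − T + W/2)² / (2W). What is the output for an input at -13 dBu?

-13.5625 dBu

x − T + W/2 = -13 − (-14) + 2 = 3.
GR = (1 − 1/2) × 3² / 8 = 0.5 × 9 / 8 = 0.5625 dB.
Output = -13 − 0.5625 = -13.5625 dBu.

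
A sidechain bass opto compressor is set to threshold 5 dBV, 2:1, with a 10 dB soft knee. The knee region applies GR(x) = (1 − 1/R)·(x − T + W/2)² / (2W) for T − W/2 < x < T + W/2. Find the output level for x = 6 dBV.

5.1 dBV

x − T + W/2 = 6 − 5 + 5 = 6.
GR = (1 − 1/2) × 6² / 20 = 0.5 × 36 / 20 = 0.9 dB.
Output = 6 − 0.9 = 5.1 dBV.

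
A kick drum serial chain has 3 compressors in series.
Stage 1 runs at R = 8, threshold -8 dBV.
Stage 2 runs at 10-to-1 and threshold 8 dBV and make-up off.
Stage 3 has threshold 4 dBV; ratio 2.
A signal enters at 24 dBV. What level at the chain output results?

Stage 1: overshoot 32 dB → 32/8 = 4 dB → -4 dBV.
Stage 2: below threshold (-4 ≤ 8); passes unchanged; output -4 dBV.
Stage 3: -4 dBV is at or below the 4 dBV threshold — no compression; output -4 dBV.

-4 dBV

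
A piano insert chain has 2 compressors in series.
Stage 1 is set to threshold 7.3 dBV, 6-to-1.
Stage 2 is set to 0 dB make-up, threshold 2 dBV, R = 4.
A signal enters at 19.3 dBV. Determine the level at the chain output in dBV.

Stage 1: 19.3 dBV is 12 dB over 7.3 dBV; at 6:1 that becomes 2 dB over, giving 9.3 dBV.
Stage 2: 7.3 dB above 2 dBV, reduced 4:1 to 1.825 dB above → 3.825 dBV.

3.825 dBV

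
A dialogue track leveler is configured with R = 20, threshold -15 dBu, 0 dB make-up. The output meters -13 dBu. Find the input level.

25 dBu

The compressed level sits -13 − (-15) = 2 dB over threshold.
Undo the ratio: input overshoot = 2 × 20 = 40 dB, giving input = 25 dBu.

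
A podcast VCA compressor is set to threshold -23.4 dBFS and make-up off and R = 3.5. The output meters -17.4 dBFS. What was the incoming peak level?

-2.4 dBFS

Post-compression overshoot = -17.4 − (-23.4) = 6 dB.
Input overshoot = R × output overshoot = 21 dB → input = -23.4 + 21 = -2.4 dBFS.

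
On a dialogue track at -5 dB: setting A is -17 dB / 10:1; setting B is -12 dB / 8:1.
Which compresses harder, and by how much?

A, by 4.675 dB

A: 12 dB over, compressed to 1.2 dB over, so 10.8 dB of GR.
B: 7 dB over, compressed to 0.875 dB over, so 6.125 dB of GR.
A applies 4.675 dB more gain reduction.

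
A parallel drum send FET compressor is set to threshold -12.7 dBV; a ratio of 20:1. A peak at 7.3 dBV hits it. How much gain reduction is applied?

Overshoot = 7.3 − (-12.7) = 20 dB.
After 20:1 compression the overshoot becomes 20/20 = 1 dB.
Gain reduction = 20 − 1 = 19 dB.

19 dB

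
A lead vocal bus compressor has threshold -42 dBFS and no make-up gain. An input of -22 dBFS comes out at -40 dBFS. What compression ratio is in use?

Input overshoot = -22 − (-42) = 20 dB; output overshoot = -40 − (-42) = 2 dB.
Ratio = 20 / 2 = 10.

10:1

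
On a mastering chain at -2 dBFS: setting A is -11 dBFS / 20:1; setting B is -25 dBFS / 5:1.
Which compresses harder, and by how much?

A: GR = 9 − 9/20 = 8.55 dB.
B: GR = 23 − 23/5 = 18.4 dB.
Difference: 9.85 dB in favour of B.

B, by 9.85 dB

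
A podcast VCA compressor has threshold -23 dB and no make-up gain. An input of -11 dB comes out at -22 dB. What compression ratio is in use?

Input overshoot = -11 − (-23) = 12 dB; output overshoot = -22 − (-23) = 1 dB.
Ratio = 12 / 1 = 12.

12:1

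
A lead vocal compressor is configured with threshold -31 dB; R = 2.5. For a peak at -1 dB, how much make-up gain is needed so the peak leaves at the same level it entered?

18 dB

Without make-up, output = threshold + overshoot/2.5 = -31 + 12 = -19 dB.
Gap to target: 18 dB.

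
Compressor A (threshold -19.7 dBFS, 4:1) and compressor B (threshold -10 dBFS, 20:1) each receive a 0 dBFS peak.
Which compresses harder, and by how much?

A: overshoot 19.7 dB → output overshoot 4.925 dB → GR 14.775 dB.
B: overshoot 10 dB → output overshoot 0.5 dB → GR 9.5 dB.
A reduces 5.275 dB more.

A, by 5.275 dB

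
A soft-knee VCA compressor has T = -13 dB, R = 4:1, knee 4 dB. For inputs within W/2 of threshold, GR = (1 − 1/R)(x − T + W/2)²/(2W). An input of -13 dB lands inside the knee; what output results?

-13.375 dB

x − T + W/2 = -13 − (-13) + 2 = 2.
GR = (1 − 1/4) × 2² / 8 = 0.75 × 4 / 8 = 0.375 dB.
Output = -13 − 0.375 = -13.375 dB.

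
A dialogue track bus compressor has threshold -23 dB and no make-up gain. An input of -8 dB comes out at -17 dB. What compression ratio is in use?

2.5:1

Input overshoot = -8 − (-23) = 15 dB; output overshoot = -17 − (-23) = 6 dB.
Ratio = 15 / 6 = 2.5.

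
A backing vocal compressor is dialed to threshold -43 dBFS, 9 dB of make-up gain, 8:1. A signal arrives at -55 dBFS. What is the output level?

-46 dBFS

-55 dBFS is 12 dB below the -43 dBFS threshold, so no gain reduction is applied.
Make-up gain adds 9 dB: -55 + 9 = -46 dBFS.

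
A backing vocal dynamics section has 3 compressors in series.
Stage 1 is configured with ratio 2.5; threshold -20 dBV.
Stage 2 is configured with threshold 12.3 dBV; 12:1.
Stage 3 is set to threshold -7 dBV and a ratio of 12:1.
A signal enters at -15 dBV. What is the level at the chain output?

-18 dBV

Stage 1: 5 dB above -20 dBV, reduced 2.5:1 to 2 dB above → -18 dBV.
Stage 2: -18 dBV ≤ 12.3 dBV, so stage 2 doesn't engage; output -18 dBV.
Stage 3: -18 dBV is at or below the -7 dBV threshold — no compression; output -18 dBV.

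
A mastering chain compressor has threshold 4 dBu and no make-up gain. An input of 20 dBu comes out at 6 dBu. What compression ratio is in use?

Input overshoot = 20 − 4 = 16 dB; output overshoot = 6 − 4 = 2 dB.
Ratio = 16 / 2 = 8.

8:1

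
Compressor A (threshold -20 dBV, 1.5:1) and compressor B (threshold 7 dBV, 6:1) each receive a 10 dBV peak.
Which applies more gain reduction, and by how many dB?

A, by 7.5 dB

A: GR = 30 − 30/1.5 = 10 dB.
B: GR = 3 − 3/6 = 2.5 dB.
A applies 7.5 dB more gain reduction.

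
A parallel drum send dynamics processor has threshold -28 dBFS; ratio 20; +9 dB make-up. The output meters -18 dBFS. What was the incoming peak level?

Remove make-up: -18 − 9 = -27 dBFS.
The compressed level sits -27 − (-28) = 1 dB over threshold.
Undo the ratio: input overshoot = 1 × 20 = 20 dB, giving input = -8 dBFS.

-8 dBFS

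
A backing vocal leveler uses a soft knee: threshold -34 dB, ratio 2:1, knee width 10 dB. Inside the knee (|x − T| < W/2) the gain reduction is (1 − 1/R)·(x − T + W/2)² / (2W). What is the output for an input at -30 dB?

x − T + W/2 = -30 − (-34) + 5 = 9.
GR = (1 − 1/2) × 9² / 20 = 0.5 × 81 / 20 = 2.025 dB.
Output = -30 − 2.025 = -32.025 dB.

-32.025 dB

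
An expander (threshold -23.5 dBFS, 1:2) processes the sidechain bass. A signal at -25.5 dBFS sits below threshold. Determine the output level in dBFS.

-27.5 dBFS

The input is 2 dB below the -23.5 dBFS threshold.
A 1:2 expander multiplies undershoot by 2: 2 × 2 = 4 dB below threshold.
Output = -23.5 − 4 = -27.5 dBFS.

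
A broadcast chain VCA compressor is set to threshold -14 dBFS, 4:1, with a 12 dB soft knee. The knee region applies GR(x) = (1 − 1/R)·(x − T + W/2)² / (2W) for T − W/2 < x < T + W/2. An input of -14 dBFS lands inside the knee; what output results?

x − T + W/2 = -14 − (-14) + 6 = 6.
GR = (1 − 1/4) × 6² / 24 = 0.75 × 36 / 24 = 1.125 dB.
Output = -14 − 1.125 = -15.125 dBFS.

-15.125 dBFS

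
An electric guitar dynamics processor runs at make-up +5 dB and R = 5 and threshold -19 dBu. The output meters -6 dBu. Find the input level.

21 dBu

Stripping the +5 dB make-up gives -11 dBu at the gain stage.
The compressed level sits -11 − (-19) = 8 dB over threshold.
Before 5:1 compression the overshoot was 8 × 5 = 40 dB, so input = -19 + 40 = 21 dBu.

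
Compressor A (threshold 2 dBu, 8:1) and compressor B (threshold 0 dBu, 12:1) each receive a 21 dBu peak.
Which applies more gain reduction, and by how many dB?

B, by 2.625 dB

A: overshoot 19 dB → output overshoot 2.375 dB → GR 16.625 dB.
B: overshoot 21 dB → output overshoot 1.75 dB → GR 19.25 dB.
B reduces 2.625 dB more.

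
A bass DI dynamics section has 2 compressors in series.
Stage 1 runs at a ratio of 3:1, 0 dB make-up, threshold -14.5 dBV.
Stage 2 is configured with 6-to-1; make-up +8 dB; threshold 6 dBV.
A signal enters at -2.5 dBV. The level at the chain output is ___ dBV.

Stage 1: overshoot 12 dB → 12/3 = 4 dB → -10.5 dBV.
Stage 2: -10.5 dBV is at or below the 6 dBV threshold — no compression; make-up brings it to -2.5 dBV.

-2.5 dBV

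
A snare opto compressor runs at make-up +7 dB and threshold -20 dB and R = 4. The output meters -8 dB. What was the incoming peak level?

Stripping the +7 dB make-up gives -15 dB at the gain stage.
That's 5 dB above the -20 dB threshold.
Input overshoot = R × output overshoot = 20 dB → input = -20 + 20 = 0 dB.

0 dB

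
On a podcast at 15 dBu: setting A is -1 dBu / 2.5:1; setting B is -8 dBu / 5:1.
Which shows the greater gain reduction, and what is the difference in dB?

A: GR = 16 − 16/2.5 = 9.6 dB.
B: GR = 23 − 23/5 = 18.4 dB.
Difference: 8.8 dB in favour of B.

B, by 8.8 dB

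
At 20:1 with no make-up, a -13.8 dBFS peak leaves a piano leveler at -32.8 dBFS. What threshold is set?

Input is 20 dB above T (since output overshoot × R = input overshoot: (-32.8 − T)·20 = -13.8 − T gives T = -33.8 dBFS).
Check: -33.8 + (-13.8 − (-33.8))/20 = -33.8 + 1 = -32.8 dBFS. ✓

-33.8 dBFS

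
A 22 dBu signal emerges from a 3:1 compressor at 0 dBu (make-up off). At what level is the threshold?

Gain reduction = 22 − 0 = 22 dB; output overshoot = GR / (R − 1) = 22 / 2 = 11 dB.
Threshold = output − output overshoot = 0 − 11 = -11 dBu.

-11 dBu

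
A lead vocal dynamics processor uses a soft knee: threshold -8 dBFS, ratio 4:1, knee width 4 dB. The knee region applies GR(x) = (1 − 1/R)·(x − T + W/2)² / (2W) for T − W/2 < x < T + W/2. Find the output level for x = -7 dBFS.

-7.84375 dBFS

x − T + W/2 = -7 − (-8) + 2 = 3.
GR = (1 − 1/4) × 3² / 8 = 0.75 × 9 / 8 = 0.84375 dB.
Output = -7 − 0.84375 = -7.84375 dBFS.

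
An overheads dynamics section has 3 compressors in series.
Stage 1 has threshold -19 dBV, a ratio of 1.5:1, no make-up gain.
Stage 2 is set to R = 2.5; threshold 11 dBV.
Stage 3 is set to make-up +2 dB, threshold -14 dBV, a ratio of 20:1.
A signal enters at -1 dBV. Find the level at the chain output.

-11.65 dBV

Stage 1: overshoot 18 dB → 18/1.5 = 12 dB → -7 dBV.
Stage 2: -7 dBV is at or below the 11 dBV threshold — no compression; output -7 dBV.
Stage 3: 7 dB above -14 dBV, reduced 20:1 to 0.35 dB above → -13.65 dBV; +2 dB make-up → -11.65 dBV.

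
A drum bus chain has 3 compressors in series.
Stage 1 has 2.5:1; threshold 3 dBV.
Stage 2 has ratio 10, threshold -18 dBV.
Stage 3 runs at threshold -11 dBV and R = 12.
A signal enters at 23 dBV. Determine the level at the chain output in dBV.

-15.1 dBV

Stage 1: 23 dBV is 20 dB over 3 dBV; at 2.5:1 that becomes 8 dB over, giving 11 dBV.
Stage 2: overshoot 29 dB → 29/10 = 2.9 dB → -15.1 dBV.
Stage 3: below threshold (-15.1 ≤ -11); passes unchanged; output -15.1 dBV.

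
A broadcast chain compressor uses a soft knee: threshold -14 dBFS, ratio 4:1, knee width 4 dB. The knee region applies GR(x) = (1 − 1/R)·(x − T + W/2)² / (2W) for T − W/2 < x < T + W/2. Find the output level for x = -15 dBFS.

x − T + W/2 = -15 − (-14) + 2 = 1.
GR = (1 − 1/4) × 1² / 8 = 0.75 × 1 / 8 = 0.09375 dB.
Output = -15 − 0.09375 = -15.09375 dBFS.

-15.09375 dBFS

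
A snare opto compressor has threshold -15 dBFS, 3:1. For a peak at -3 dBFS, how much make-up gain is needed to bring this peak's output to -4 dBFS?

Without make-up, output = threshold + overshoot/3 = -15 + 4 = -11 dBFS.
Gap to target: 7 dB.

7 dB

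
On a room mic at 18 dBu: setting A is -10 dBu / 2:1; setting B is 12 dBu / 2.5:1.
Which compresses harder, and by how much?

A, by 10.4 dB

A: GR = 28 − 28/2 = 14 dB.
B: GR = 6 − 6/2.5 = 3.6 dB.
Difference: 10.4 dB in favour of A.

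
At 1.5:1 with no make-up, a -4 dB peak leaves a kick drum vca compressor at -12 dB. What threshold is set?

Input is 24 dB above T (since output overshoot × R = input overshoot: (-12 − T)·1.5 = -4 − T gives T = -28 dB).
Check: -28 + (-4 − (-28))/1.5 = -28 + 16 = -12 dB. ✓

-28 dB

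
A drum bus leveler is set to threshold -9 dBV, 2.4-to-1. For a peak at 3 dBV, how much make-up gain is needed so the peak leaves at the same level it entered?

7 dB

The peak compresses to -9 + 12/2.4 = -4 dBV.
To reach 3 dBV requires 3 − (-4) = 7 dB of make-up.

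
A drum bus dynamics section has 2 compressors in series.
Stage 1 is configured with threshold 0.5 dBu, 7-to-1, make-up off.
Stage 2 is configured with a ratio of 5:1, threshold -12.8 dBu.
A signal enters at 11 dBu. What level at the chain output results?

Stage 1: 10.5 dB above 0.5 dBu, reduced 7:1 to 1.5 dB above → 2 dBu.
Stage 2: 2 dBu is 14.8 dB over -12.8 dBu; at 5:1 that becomes 2.96 dB over, giving -9.84 dBu.

-9.84 dBu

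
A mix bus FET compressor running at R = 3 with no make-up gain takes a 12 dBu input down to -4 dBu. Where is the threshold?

Input is 24 dB above T (since output overshoot × R = input overshoot: (-4 − T)·3 = 12 − T gives T = -12 dBu).
Check: -12 + (12 − (-12))/3 = -12 + 8 = -4 dBu. ✓

-12 dBu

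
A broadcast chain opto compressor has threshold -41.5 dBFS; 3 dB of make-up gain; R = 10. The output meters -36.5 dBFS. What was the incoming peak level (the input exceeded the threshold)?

Before make-up, the level was -36.5 − 3 = -39.5 dBFS.
That's 2 dB above the -41.5 dBFS threshold.
Before 10:1 compression the overshoot was 2 × 10 = 20 dB, so input = -41.5 + 20 = -21.5 dBFS.

-21.5 dBFS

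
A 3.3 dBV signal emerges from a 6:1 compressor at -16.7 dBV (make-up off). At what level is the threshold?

Let T be the threshold. Output overshoot = (input overshoot)/R, so -16.7 − T = (3.3 − T)/6.
6·(-16.7 − T) = 3.3 − T → 5·T = -100.2 − 3.3 = -103.5.
T = -103.5/5 = -20.7 dBV.

-20.7 dBV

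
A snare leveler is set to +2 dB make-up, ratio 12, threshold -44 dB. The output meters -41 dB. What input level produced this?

-32 dB

Before make-up, the level was -41 − 2 = -43 dB.
Post-compression overshoot = -43 − (-44) = 1 dB.
Before 12:1 compression the overshoot was 1 × 12 = 12 dB, so input = -44 + 12 = -32 dB.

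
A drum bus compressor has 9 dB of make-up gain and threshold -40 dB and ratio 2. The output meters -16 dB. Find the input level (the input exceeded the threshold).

Before make-up, the level was -16 − 9 = -25 dB.
The compressed level sits -25 − (-40) = 15 dB over threshold.
Before 2:1 compression the overshoot was 15 × 2 = 30 dB, so input = -40 + 30 = -10 dB.

-10 dB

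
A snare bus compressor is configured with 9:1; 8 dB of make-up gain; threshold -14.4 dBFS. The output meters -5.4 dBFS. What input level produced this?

-5.4 dBFS

Remove make-up: -5.4 − 8 = -13.4 dBFS.
Post-compression overshoot = -13.4 − (-14.4) = 1 dB.
Input overshoot = R × output overshoot = 9 dB → input = -14.4 + 9 = -5.4 dBFS.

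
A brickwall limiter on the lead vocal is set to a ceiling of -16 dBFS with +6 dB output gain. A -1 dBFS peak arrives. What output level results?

A brickwall limiter is an ∞:1 compressor: any input above the ceiling is clamped to -16 dBFS.
Output gain then adds 6 dB: -16 + 6 = -10 dBFS.

-10 dBFS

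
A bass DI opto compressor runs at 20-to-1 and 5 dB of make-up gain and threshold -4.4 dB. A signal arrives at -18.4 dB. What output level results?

-13.4 dB

-18.4 dB is 14 dB below the -4.4 dB threshold, so no gain reduction is applied.
Make-up gain adds 5 dB: -18.4 + 5 = -13.4 dB.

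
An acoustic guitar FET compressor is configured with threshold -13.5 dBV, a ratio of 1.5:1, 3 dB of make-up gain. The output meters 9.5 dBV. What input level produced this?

Stripping the +3 dB make-up gives 6.5 dBV at the gain stage.
The compressed level sits 6.5 − (-13.5) = 20 dB over threshold.
Input overshoot = R × output overshoot = 30 dB → input = -13.5 + 30 = 16.5 dBV.

16.5 dBV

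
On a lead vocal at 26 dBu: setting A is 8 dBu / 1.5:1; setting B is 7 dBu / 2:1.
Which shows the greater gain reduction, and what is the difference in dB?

B, by 3.5 dB

A: 18 dB over, compressed to 12 dB over, so 6 dB of GR.
B: 19 dB over, compressed to 9.5 dB over, so 9.5 dB of GR.
B applies 3.5 dB more gain reduction.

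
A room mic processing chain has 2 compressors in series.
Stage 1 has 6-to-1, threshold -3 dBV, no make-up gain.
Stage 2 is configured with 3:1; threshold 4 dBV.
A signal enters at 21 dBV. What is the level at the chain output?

Stage 1: overshoot 24 dB → 24/6 = 4 dB → 1 dBV.
Stage 2: 1 dBV is at or below the 4 dBV threshold — no compression; output 1 dBV.

1 dBV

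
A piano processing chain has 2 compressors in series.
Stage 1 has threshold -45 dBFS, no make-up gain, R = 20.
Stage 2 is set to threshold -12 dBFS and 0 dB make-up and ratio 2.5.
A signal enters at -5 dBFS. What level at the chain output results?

-43 dBFS

Stage 1: -5 dBFS is 40 dB over -45 dBFS; at 20:1 that becomes 2 dB over, giving -43 dBFS.
Stage 2: -43 dBFS is at or below the -12 dBFS threshold — no compression; output -43 dBFS.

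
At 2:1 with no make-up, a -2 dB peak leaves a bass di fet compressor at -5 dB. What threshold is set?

Let T be the threshold. Output overshoot = (input overshoot)/R, so -5 − T = (-2 − T)/2.
2·(-5 − T) = -2 − T → 1·T = -10 − (-2) = -8.
T = -8/1 = -8 dB.

-8 dB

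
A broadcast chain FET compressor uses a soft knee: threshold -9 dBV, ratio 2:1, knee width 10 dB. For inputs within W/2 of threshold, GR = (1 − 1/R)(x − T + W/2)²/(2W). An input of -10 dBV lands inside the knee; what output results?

x − T + W/2 = -10 − (-9) + 5 = 4.
GR = (1 − 1/2) × 4² / 20 = 0.5 × 16 / 20 = 0.4 dB.
Output = -10 − 0.4 = -10.4 dBV.

-10.4 dBV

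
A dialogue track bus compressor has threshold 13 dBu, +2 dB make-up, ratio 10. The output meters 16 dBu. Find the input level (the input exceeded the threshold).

Stripping the +2 dB make-up gives 14 dBu at the gain stage.
That's 1 dB above the 13 dBu threshold.
Input overshoot = R × output overshoot = 10 dB → input = 13 + 10 = 23 dBu.

23 dBu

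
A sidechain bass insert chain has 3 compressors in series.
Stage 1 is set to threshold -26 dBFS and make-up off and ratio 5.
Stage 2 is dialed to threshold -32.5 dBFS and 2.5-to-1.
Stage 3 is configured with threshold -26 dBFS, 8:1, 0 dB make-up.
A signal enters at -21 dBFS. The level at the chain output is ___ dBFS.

-29.5 dBFS

Stage 1: 5 dB above -26 dBFS, reduced 5:1 to 1 dB above → -25 dBFS.
Stage 2: 7.5 dB above -32.5 dBFS, reduced 2.5:1 to 3 dB above → -29.5 dBFS.
Stage 3: below threshold (-29.5 ≤ -26); passes unchanged; output -29.5 dBFS.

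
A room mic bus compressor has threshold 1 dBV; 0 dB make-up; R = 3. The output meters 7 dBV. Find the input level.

19 dBV

The compressed level sits 7 − 1 = 6 dB over threshold.
Input overshoot = R × output overshoot = 18 dB → input = 1 + 18 = 19 dBV.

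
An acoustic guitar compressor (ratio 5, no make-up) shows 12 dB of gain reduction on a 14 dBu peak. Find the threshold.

-1 dBu

Let T be the threshold. Output overshoot = (input overshoot)/R, so 2 − T = (14 − T)/5.
5·(2 − T) = 14 − T → 4·T = 10 − 14 = -4.
T = -4/4 = -1 dBu.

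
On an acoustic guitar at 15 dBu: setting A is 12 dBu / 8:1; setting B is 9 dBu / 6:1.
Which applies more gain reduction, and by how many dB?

B, by 2.375 dB

A: GR = 3 − 3/8 = 2.625 dB.
B: GR = 6 − 6/6 = 5 dB.
B applies 2.375 dB more gain reduction.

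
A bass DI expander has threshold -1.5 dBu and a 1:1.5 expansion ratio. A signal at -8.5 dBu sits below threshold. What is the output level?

Undershoot = (-1.5) − (-8.5) = 7 dB.
At 1:1.5, that expands to 10.5 dB under threshold.
Output = -1.5 − 10.5 = -12 dBu.

-12 dBu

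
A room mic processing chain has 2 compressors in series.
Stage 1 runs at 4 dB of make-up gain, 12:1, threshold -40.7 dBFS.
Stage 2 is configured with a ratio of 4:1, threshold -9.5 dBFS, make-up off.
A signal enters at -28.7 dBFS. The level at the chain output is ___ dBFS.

Stage 1: -28.7 dBFS is 12 dB over -40.7 dBFS; at 12:1 that becomes 1 dB over, giving -39.7 dBFS; +4 dB make-up → -35.7 dBFS.
Stage 2: -35.7 dBFS is at or below the -9.5 dBFS threshold — no compression; output -35.7 dBFS.

-35.7 dBFS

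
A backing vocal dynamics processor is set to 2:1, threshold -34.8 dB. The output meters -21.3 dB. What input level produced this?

-7.8 dB

That's 13.5 dB above the -34.8 dB threshold.
Before 2:1 compression the overshoot was 13.5 × 2 = 27 dB, so input = -34.8 + 27 = -7.8 dB.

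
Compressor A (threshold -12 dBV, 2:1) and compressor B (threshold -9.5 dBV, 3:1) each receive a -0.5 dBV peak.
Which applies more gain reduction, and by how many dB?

A: overshoot 11.5 dB → output overshoot 5.75 dB → GR 5.75 dB.
B: overshoot 9 dB → output overshoot 3 dB → GR 6 dB.
Difference: 0.25 dB in favour of B.

B, by 0.25 dB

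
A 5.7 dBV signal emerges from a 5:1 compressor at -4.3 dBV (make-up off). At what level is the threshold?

Gain reduction = 5.7 − (-4.3) = 10 dB; output overshoot = GR / (R − 1) = 10 / 4 = 2.5 dB.
Threshold = output − output overshoot = -4.3 − 2.5 = -6.8 dBV.

-6.8 dBV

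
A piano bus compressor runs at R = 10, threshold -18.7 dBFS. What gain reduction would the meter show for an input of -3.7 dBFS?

13.5 dB

-3.7 dBFS exceeds the threshold by 15 dB.
A 10:1 ratio leaves 1.5 dB of that excess.
GR = overshoot in − overshoot out = 15 − 1.5 = 13.5 dB.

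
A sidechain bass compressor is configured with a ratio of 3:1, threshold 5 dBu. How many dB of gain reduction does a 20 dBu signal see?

10 dB

20 dBu exceeds the threshold by 15 dB.
At 3:1, output sits 15/3 = 5 dB above threshold.
GR = overshoot in − overshoot out = 15 − 5 = 10 dB.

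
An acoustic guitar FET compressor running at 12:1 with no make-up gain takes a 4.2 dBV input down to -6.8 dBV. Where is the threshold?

-7.8 dBV

Gain reduction = 4.2 − (-6.8) = 11 dB; output overshoot = GR / (R − 1) = 11 / 11 = 1 dB.
Threshold = output − output overshoot = -6.8 − 1 = -7.8 dBV.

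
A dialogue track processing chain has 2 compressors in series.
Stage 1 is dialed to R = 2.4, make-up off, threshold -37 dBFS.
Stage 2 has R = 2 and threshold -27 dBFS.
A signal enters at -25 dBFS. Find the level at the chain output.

Stage 1: 12 dB above -37 dBFS, reduced 2.4:1 to 5 dB above → -32 dBFS.
Stage 2: -32 dBFS ≤ -27 dBFS, so stage 2 doesn't engage; output -32 dBFS.

-32 dBFS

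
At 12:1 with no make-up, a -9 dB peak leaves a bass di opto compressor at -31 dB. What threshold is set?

-33 dB

Gain reduction = -9 − (-31) = 22 dB; output overshoot = GR / (R − 1) = 22 / 11 = 2 dB.
Threshold = output − output overshoot = -31 − 2 = -33 dB.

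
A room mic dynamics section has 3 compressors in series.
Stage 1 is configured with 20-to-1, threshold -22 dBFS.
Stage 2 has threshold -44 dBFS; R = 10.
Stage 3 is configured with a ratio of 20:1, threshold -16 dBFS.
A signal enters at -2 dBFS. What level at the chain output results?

-41.7 dBFS

Stage 1: -2 dBFS is 20 dB over -22 dBFS; at 20:1 that becomes 1 dB over, giving -21 dBFS.
Stage 2: -21 dBFS is 23 dB over -44 dBFS; at 10:1 that becomes 2.3 dB over, giving -41.7 dBFS.
Stage 3: -41.7 dBFS is at or below the -16 dBFS threshold — no compression; output -41.7 dBFS.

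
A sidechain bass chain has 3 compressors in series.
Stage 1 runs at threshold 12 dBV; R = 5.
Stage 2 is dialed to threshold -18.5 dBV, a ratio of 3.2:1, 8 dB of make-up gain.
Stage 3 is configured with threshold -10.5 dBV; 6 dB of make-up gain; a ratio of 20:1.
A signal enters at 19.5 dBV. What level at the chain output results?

Stage 1: overshoot 7.5 dB → 7.5/5 = 1.5 dB → 13.5 dBV.
Stage 2: overshoot 32 dB → 32/3.2 = 10 dB → -8.5 dBV; +8 dB make-up → -0.5 dBV.
Stage 3: -0.5 dBV is 10 dB over -10.5 dBV; at 20:1 that becomes 0.5 dB over, giving -10 dBV; +6 dB make-up → -4 dBV.

-4 dBV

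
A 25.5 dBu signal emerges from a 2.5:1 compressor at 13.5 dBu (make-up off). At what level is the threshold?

Let T be the threshold. Output overshoot = (input overshoot)/R, so 13.5 − T = (25.5 − T)/2.5.
2.5·(13.5 − T) = 25.5 − T → 1.5·T = 33.75 − 25.5 = 8.25.
T = 8.25/1.5 = 5.5 dBu.

5.5 dBu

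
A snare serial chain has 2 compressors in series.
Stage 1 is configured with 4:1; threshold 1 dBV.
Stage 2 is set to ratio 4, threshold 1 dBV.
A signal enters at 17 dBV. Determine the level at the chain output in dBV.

2 dBV

Stage 1: 17 dBV is 16 dB over 1 dBV; at 4:1 that becomes 4 dB over, giving 5 dBV.
Stage 2: overshoot 4 dB → 4/4 = 1 dB → 2 dBV.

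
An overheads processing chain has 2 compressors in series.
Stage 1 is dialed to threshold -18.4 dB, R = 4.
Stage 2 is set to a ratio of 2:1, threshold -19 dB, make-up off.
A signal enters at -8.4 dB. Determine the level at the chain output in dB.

-17.45 dB

Stage 1: -8.4 dB is 10 dB over -18.4 dB; at 4:1 that becomes 2.5 dB over, giving -15.9 dB.
Stage 2: overshoot 3.1 dB → 3.1/2 = 1.55 dB → -17.45 dB.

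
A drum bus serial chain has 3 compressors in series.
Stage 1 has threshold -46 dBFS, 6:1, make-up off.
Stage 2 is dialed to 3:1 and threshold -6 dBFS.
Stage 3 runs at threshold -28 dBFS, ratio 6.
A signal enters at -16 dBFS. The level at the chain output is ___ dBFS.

Stage 1: 30 dB above -46 dBFS, reduced 6:1 to 5 dB above → -41 dBFS.
Stage 2: below threshold (-41 ≤ -6); passes unchanged; output -41 dBFS.
Stage 3: below threshold (-41 ≤ -28); passes unchanged; output -41 dBFS.

-41 dBFS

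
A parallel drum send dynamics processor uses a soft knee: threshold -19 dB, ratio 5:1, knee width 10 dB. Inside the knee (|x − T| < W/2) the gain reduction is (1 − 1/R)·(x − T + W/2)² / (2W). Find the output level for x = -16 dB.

-18.56 dB

x − T + W/2 = -16 − (-19) + 5 = 8.
GR = (1 − 1/5) × 8² / 20 = 0.8 × 64 / 20 = 2.56 dB.
Output = -16 − 2.56 = -18.56 dB.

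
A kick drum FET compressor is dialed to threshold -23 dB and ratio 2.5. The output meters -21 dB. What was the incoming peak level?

-18 dB

That's 2 dB above the -23 dB threshold.
Before 2.5:1 compression the overshoot was 2 × 2.5 = 5 dB, so input = -23 + 5 = -18 dB.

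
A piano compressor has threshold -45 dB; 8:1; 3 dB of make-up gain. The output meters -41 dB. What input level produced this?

-37 dB

Remove make-up: -41 − 3 = -44 dB.
Post-compression overshoot = -44 − (-45) = 1 dB.
Before 8:1 compression the overshoot was 1 × 8 = 8 dB, so input = -45 + 8 = -37 dB.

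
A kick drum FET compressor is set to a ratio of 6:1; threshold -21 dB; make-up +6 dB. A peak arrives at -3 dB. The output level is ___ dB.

-3 dB sits 18 dB over threshold.
6:1 compression reduces that to 18/6 = 3 dB over.
That puts the output at -18 dB; make-up adds 6 dB, giving -12 dB.

-12 dB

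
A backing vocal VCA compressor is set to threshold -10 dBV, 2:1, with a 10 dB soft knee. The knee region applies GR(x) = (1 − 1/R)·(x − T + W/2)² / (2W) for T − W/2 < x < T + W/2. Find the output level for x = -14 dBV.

x − T + W/2 = -14 − (-10) + 5 = 1.
GR = (1 − 1/2) × 1² / 20 = 0.5 × 1 / 20 = 0.025 dB.
Output = -14 − 0.025 = -14.025 dBV.

-14.025 dBV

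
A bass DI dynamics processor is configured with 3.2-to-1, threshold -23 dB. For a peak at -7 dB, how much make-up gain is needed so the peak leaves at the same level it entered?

11 dB

The peak compresses to -23 + 16/3.2 = -18 dB.
To reach -7 dB requires -7 − (-18) = 11 dB of make-up.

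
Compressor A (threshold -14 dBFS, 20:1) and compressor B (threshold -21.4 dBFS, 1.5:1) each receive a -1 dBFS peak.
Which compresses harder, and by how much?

A: overshoot 13 dB → output overshoot 0.65 dB → GR 12.35 dB.
B: overshoot 20.4 dB → output overshoot 13.6 dB → GR 6.8 dB.
A applies 5.55 dB more gain reduction.

A, by 5.55 dB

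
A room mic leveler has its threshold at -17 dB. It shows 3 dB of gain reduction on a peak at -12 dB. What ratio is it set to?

Input overshoot = -12 − (-17) = 5 dB.
Output overshoot = 5 − 3 = 2 dB.
Ratio = input overshoot / output overshoot = 5 / 2 = 2.5.

2.5:1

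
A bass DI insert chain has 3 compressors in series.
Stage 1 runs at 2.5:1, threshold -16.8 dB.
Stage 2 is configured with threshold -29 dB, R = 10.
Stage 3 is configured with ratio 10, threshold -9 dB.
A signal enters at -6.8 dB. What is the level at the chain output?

-27.38 dB

Stage 1: 10 dB above -16.8 dB, reduced 2.5:1 to 4 dB above → -12.8 dB.
Stage 2: 16.2 dB above -29 dB, reduced 10:1 to 1.62 dB above → -27.38 dB.
Stage 3: -27.38 dB is at or below the -9 dB threshold — no compression; output -27.38 dB.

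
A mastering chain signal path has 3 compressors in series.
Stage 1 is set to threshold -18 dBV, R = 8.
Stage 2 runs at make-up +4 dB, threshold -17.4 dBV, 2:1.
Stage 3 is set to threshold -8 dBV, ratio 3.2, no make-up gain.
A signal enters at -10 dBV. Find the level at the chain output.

-13.2 dBV

Stage 1: 8 dB above -18 dBV, reduced 8:1 to 1 dB above → -17 dBV.
Stage 2: overshoot 0.4 dB → 0.4/2 = 0.2 dB → -17.2 dBV; +4 dB make-up → -13.2 dBV.
Stage 3: below threshold (-13.2 ≤ -8); passes unchanged; output -13.2 dBV.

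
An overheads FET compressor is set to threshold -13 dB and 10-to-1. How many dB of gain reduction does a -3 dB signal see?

9 dB

The signal is 10 dB above threshold.
After 10:1 compression the overshoot becomes 10/10 = 1 dB.
Gain reduction = 10 − 1 = 9 dB.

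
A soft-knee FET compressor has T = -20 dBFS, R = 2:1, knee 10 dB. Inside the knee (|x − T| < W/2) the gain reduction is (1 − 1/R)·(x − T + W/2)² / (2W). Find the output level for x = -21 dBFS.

-21.4 dBFS

x − T + W/2 = -21 − (-20) + 5 = 4.
GR = (1 − 1/2) × 4² / 20 = 0.5 × 16 / 20 = 0.4 dB.
Output = -21 − 0.4 = -21.4 dBFS.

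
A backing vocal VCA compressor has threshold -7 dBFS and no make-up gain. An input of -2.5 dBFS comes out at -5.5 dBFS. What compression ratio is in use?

Input overshoot = -2.5 − (-7) = 4.5 dB; output overshoot = -5.5 − (-7) = 1.5 dB.
Ratio = 4.5 / 1.5 = 3.

3:1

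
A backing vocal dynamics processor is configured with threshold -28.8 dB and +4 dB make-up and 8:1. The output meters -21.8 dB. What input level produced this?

-4.8 dB

Stripping the +4 dB make-up gives -25.8 dB at the gain stage.
Post-compression overshoot = -25.8 − (-28.8) = 3 dB.
Before 8:1 compression the overshoot was 3 × 8 = 24 dB, so input = -28.8 + 24 = -4.8 dB.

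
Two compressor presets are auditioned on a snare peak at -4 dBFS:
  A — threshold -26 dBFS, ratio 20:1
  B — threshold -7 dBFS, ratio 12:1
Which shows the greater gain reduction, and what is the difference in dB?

A, by 18.15 dB

A: GR = 22 − 22/20 = 20.9 dB.
B: GR = 3 − 3/12 = 2.75 dB.
A applies 18.15 dB more gain reduction.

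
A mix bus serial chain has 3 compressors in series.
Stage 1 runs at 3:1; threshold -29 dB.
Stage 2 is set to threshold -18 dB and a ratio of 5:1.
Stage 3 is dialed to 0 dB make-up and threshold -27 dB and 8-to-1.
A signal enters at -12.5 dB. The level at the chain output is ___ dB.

Stage 1: overshoot 16.5 dB → 16.5/3 = 5.5 dB → -23.5 dB.
Stage 2: -23.5 dB ≤ -18 dB, so stage 2 doesn't engage; output -23.5 dB.
Stage 3: -23.5 dB is 3.5 dB over -27 dB; at 8:1 that becomes 0.4375 dB over, giving -26.5625 dB.

-26.5625 dB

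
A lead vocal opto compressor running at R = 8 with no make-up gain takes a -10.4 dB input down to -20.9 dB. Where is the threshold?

-22.4 dB

Input is 12 dB above T (since output overshoot × R = input overshoot: (-20.9 − T)·8 = -10.4 − T gives T = -22.4 dB).
Check: -22.4 + (-10.4 − (-22.4))/8 = -22.4 + 1.5 = -20.9 dB. ✓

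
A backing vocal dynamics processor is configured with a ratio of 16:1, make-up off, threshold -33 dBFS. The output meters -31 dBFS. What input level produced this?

-1 dBFS

That's 2 dB above the -33 dBFS threshold.
Input overshoot = R × output overshoot = 32 dB → input = -33 + 32 = -1 dBFS.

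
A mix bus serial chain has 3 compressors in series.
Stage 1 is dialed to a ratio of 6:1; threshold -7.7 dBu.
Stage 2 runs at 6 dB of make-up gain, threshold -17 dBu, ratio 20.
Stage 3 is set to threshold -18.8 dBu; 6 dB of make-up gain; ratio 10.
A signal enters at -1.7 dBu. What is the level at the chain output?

Stage 1: -1.7 dBu is 6 dB over -7.7 dBu; at 6:1 that becomes 1 dB over, giving -6.7 dBu.
Stage 2: 10.3 dB above -17 dBu, reduced 20:1 to 0.515 dB above → -16.485 dBu; +6 dB make-up → -10.485 dBu.
Stage 3: overshoot 8.315 dB → 8.315/10 = 0.8315 dB → -17.9685 dBu; +6 dB make-up → -11.9685 dBu.

-11.9685 dBu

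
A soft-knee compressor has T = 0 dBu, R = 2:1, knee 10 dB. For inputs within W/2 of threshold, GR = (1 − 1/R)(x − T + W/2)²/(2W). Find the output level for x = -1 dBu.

-1.4 dBu

x − T + W/2 = -1 − 0 + 5 = 4.
GR = (1 − 1/2) × 4² / 20 = 0.5 × 16 / 20 = 0.4 dB.
Output = -1 − 0.4 = -1.4 dBu.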